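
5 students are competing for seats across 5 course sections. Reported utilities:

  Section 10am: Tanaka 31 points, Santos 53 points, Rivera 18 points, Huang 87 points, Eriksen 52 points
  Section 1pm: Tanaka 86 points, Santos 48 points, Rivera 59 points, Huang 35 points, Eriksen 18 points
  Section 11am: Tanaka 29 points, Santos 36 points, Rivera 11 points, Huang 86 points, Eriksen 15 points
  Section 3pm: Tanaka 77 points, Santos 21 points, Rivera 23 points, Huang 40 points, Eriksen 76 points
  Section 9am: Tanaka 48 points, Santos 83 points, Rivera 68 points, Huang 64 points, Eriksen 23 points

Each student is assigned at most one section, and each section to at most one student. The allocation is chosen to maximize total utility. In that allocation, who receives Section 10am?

Optimal: Tanaka→Section 1pm (86 points), Santos→Section 10am (53 points), Rivera→Section 9am (68 points), Huang→Section 11am (86 points), Eriksen→Section 3pm (76 points) — total 86+53+68+86+76 = 369 points.
Swapping Santos↔Tanaka (Santos→Section 1pm 48 points, Tanaka→Section 10am 31 points) loses 60.
Checked against all permutations: 369 points is optimal.
Santos's own top section is Section 9am (83 points), but forcing Santos→Section 9am and reassigning the rest optimally gives only 357 points — worse by 12.

Santos receives Section 10am.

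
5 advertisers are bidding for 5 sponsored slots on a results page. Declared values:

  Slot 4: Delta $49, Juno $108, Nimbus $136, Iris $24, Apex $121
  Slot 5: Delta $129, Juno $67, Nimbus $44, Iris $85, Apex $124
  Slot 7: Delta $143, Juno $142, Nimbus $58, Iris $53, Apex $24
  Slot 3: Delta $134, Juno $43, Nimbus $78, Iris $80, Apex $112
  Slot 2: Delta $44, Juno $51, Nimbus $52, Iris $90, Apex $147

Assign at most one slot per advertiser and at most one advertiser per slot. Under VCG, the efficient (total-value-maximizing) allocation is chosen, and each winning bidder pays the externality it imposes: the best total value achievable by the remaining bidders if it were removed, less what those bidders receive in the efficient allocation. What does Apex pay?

Efficient allocation: Delta→Slot 3 ($134), Juno→Slot 7 ($142), Nimbus→Slot 4 ($136), Iris→Slot 5 ($85), Apex→Slot 2 ($147); total welfare W = $644.
Apex receives Slot 2 at value $147, so the others get W − 147 = $497.
Without Apex: best allocation of the remaining 4 bidders over all 5 slots is Delta→Slot 3 ($134), Juno→Slot 7 ($142), Nimbus→Slot 4 ($136), Iris→Slot 2 ($90), total $502.
VCG payment = (others' best without Apex) − (others' welfare with Apex) = 502 − 497 = $5.

Apex pays $5.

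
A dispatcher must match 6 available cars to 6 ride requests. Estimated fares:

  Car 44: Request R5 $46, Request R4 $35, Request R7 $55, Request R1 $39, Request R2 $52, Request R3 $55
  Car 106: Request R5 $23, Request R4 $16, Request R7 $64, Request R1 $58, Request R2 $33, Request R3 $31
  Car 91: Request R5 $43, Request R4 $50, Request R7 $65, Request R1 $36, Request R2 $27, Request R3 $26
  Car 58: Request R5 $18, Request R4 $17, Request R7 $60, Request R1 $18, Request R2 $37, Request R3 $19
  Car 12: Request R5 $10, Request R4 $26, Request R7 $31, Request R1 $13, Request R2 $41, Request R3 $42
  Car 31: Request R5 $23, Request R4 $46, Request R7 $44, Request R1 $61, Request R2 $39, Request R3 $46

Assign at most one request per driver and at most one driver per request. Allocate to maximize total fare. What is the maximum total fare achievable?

Optimal: Car 44→Request R3 ($55), Car 106→Request R1 ($58), Car 91→Request R5 ($43), Car 58→Request R7 ($60), Car 12→Request R2 ($41), Car 31→Request R4 ($46) — total 55+58+43+60+41+46 = $303.
Max-entry greedy (repeatedly take the single best remaining cell) gives $262, worse by 41.
Next-best assignment: Car 44→Request R5, Car 106→Request R1, Car 91→Request R4, Car 58→Request R7, Car 12→Request R2, Car 31→Request R3 = $301.
Swapping Car 31↔Car 91 (Car 31→Request R5 $23, Car 91→Request R4 $50) loses 16.

Maximum total: $303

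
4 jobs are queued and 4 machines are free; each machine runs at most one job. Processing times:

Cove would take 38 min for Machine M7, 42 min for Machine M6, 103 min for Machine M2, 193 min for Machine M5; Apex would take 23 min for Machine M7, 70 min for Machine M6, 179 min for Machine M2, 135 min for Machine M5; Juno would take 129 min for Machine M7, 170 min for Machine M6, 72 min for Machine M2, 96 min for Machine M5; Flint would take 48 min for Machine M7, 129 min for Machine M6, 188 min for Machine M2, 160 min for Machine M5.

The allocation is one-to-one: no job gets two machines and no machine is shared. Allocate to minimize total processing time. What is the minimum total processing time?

This is a one-to-one assignment (minimum-cost bipartite matching).
Optimal: Cove→Machine M6 (42 min), Apex→Machine M7 (23 min), Juno→Machine M2 (72 min), Flint→Machine M5 (160 min) — total 42+23+72+160 = 297 min.
Row-greedy (each job in turn takes its cheapest remaining machine) gives 340 min, worse by 43.
No other one-to-one assignment undercuts 297 min.

Min total: 297 min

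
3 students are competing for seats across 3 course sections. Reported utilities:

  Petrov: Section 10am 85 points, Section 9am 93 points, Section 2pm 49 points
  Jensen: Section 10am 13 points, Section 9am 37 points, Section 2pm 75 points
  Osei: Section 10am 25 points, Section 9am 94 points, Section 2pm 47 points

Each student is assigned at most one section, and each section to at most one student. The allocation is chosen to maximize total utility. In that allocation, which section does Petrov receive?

Petrov receives Section 10am.

Optimal: Petrov→Section 10am (85 points), Jensen→Section 2pm (75 points), Osei→Section 9am (94 points) — total 85+75+94 = 254 points.
Row-greedy (each student in turn takes its best remaining section) gives 193 points, worse by 61.
Swapping Osei↔Petrov (Osei→Section 10am 25 points, Petrov→Section 9am 93 points) loses 61.
Petrov's own top section is Section 9am (93 points), but forcing Petrov→Section 9am and reassigning the rest optimally gives only 193 points — worse by 61.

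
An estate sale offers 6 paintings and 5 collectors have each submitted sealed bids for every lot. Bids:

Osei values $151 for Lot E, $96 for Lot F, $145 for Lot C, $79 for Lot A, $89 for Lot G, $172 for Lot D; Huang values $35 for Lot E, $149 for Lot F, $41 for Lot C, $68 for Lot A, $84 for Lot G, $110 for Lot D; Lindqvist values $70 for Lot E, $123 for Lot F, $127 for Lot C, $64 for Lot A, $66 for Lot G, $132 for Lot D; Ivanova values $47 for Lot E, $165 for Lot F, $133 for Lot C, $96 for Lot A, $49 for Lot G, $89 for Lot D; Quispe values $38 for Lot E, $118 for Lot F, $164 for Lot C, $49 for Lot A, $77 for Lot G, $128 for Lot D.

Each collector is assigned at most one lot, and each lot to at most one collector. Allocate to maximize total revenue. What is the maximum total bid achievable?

This is the linear assignment problem.
Optimal: Osei→Lot E ($151), Huang→Lot G ($84), Lindqvist→Lot D ($132), Ivanova→Lot F ($165), Quispe→Lot C ($164) — total 151+84+132+165+164 = $696.
Row-greedy (each collector in turn takes its best remaining lot) gives $621, worse by 75.
Next-best assignment: Osei→Lot E, Huang→Lot F, Lindqvist→Lot D, Ivanova→Lot A, Quispe→Lot C = $692.
Swapping Osei↔Lindqvist (Osei→Lot D $172, Lindqvist→Lot E $70) loses 41.

Max total: $696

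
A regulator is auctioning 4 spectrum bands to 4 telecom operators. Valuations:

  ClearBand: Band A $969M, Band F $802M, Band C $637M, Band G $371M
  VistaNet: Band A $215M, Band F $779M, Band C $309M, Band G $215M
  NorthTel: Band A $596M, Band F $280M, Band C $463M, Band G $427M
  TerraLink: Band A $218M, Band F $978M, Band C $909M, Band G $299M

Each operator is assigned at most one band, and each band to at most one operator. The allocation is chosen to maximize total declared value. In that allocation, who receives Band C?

This is the linear assignment problem.
Optimal: ClearBand→Band A ($969M), VistaNet→Band F ($779M), NorthTel→Band G ($427M), TerraLink→Band C ($909M) — total 969+779+427+909 = $3084M.
Column-greedy (each band in turn goes to its best remaining operator) gives $2625M, worse by 459.
Swapping TerraLink↔NorthTel (TerraLink→Band G $299M, NorthTel→Band C $463M) loses 574.
No other one-to-one assignment exceeds $3084M.
TerraLink's own top band is Band F ($978M), but forcing TerraLink→Band F and reassigning the rest optimally gives only $2683M — worse by 401.

TerraLink receives Band C.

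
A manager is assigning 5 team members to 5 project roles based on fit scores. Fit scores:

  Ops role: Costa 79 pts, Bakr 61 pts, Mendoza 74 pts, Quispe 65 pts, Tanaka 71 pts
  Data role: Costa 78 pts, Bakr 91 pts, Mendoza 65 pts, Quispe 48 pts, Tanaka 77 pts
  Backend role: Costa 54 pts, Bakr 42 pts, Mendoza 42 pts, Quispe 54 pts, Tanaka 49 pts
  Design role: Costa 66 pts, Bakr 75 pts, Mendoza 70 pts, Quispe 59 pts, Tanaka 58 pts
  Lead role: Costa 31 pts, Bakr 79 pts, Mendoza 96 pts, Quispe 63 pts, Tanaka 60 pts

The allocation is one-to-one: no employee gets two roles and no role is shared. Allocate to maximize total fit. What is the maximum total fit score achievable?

Optimal: Costa→Ops role (79 pts), Bakr→Design role (75 pts), Mendoza→Lead role (96 pts), Quispe→Backend role (54 pts), Tanaka→Data role (77 pts) — total 79+75+96+54+77 = 381 pts.
Row-greedy (each employee in turn takes its best remaining role) gives 374 pts, worse by 7.
Swapping Mendoza↔Bakr (Mendoza→Design role 70 pts, Bakr→Lead role 79 pts) loses 22.
Every other assignment is strictly worse.

Maximum total: 381 pts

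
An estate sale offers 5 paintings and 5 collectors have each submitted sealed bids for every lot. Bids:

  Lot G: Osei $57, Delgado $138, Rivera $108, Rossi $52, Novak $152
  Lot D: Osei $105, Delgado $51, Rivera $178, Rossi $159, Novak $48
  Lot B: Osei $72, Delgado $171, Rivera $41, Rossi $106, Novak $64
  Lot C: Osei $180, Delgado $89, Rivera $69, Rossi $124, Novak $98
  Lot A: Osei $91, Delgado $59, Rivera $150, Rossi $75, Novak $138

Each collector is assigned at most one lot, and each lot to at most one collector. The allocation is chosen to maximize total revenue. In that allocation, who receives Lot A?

Optimal: Osei→Lot C ($180), Delgado→Lot B ($171), Rivera→Lot A ($150), Rossi→Lot D ($159), Novak→Lot G ($152) — total 180+171+150+159+152 = $812.
Column-greedy (each lot in turn goes to its best remaining collector) gives $756, worse by 56.
Next-best assignment: Osei→Lot C, Delgado→Lot B, Rivera→Lot G, Rossi→Lot D, Novak→Lot A = $756.
No other one-to-one assignment exceeds $812.
Rivera's own top lot is Lot D ($178), but forcing Rivera→Lot D and reassigning the rest optimally gives only $756 — worse by 56.

Rivera receives Lot A.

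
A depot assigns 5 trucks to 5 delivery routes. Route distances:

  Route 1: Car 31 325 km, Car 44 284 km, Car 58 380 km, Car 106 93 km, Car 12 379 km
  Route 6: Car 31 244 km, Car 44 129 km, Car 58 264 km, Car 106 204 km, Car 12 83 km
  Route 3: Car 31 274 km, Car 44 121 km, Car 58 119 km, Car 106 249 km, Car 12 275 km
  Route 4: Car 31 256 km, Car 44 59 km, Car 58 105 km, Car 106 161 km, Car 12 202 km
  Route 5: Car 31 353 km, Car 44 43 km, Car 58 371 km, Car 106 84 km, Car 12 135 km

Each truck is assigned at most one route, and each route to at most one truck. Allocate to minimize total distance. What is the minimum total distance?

Treat this as an assignment problem: match each truck to one route.
Optimal: Car 31→Route 4 (256 km), Car 44→Route 5 (43 km), Car 58→Route 3 (119 km), Car 106→Route 1 (93 km), Car 12→Route 6 (83 km) — total 256+43+119+93+83 = 594 km.
Row-greedy (each truck in turn takes its cheapest remaining route) gives 760 km, worse by 166.
Swapping Car 12↔Car 58 (Car 12→Route 3 275 km, Car 58→Route 6 264 km) adds 337.

Min total: 594 km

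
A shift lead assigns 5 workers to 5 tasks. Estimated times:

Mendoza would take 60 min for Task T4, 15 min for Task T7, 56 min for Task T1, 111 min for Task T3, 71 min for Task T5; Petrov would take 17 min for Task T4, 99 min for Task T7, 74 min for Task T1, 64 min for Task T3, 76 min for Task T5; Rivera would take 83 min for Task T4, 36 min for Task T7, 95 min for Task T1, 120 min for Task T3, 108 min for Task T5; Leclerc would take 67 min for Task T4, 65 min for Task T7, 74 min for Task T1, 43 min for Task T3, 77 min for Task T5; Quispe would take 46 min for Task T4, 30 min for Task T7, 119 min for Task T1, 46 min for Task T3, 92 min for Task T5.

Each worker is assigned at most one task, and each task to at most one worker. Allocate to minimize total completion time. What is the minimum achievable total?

Min total: 232 min

Treat this as an assignment problem: match each worker to one task.
Optimal: Mendoza→Task T1 (56 min), Petrov→Task T4 (17 min), Rivera→Task T7 (36 min), Leclerc→Task T5 (77 min), Quispe→Task T3 (46 min) — total 56+17+36+77+46 = 232 min.
Min-entry greedy (repeatedly take the single cheapest remaining cell) gives 262 min, worse by 30.
Next-best assignment: Mendoza→Task T1, Petrov→Task T4, Rivera→Task T7, Leclerc→Task T3, Quispe→Task T5 = 244 min.
Swapping Leclerc↔Rivera (Leclerc→Task T7 65 min, Rivera→Task T5 108 min) adds 60.
Every other assignment is strictly worse.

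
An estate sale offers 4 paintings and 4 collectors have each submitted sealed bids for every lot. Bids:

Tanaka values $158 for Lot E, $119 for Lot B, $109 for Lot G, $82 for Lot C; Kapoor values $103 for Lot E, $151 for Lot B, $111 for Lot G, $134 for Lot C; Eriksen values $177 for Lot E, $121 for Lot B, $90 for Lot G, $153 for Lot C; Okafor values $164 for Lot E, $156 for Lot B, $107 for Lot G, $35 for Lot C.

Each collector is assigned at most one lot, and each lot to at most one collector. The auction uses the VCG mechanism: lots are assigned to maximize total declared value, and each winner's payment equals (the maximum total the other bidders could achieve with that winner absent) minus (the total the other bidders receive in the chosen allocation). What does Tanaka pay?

Efficient allocation: Tanaka→Lot E ($158), Kapoor→Lot G ($111), Eriksen→Lot C ($153), Okafor→Lot B ($156); total welfare W = $578.
Tanaka receives Lot E at value $158, so the others get W − 158 = $420.
Without Tanaka: best allocation of the remaining 3 bidders over all 4 lots is Kapoor→Lot B ($151), Eriksen→Lot C ($153), Okafor→Lot E ($164), total $468.
VCG payment = (others' best without Tanaka) − (others' welfare with Tanaka) = 468 − 420 = $48.

Tanaka pays $48.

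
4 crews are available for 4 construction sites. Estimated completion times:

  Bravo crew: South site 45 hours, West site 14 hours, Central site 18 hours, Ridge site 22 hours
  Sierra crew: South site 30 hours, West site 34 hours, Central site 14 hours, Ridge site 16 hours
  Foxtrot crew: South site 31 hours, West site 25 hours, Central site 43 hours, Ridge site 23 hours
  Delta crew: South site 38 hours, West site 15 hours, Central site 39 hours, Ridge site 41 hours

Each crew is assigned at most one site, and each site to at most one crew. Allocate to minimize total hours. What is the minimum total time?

Min total: 80 hours

This is the linear assignment problem.
Optimal: Bravo crew→Central site (18 hours), Sierra crew→Ridge site (16 hours), Foxtrot crew→South site (31 hours), Delta crew→West site (15 hours) — total 18+16+31+15 = 80 hours.
Column-greedy (each site in turn goes to its cheapest remaining crew) gives 106 hours, worse by 26.
Next-best assignment: Bravo crew→Ridge site, Sierra crew→Central site, Foxtrot crew→South site, Delta crew→West site = 82 hours.
Checked against all permutations: 80 hours is optimal.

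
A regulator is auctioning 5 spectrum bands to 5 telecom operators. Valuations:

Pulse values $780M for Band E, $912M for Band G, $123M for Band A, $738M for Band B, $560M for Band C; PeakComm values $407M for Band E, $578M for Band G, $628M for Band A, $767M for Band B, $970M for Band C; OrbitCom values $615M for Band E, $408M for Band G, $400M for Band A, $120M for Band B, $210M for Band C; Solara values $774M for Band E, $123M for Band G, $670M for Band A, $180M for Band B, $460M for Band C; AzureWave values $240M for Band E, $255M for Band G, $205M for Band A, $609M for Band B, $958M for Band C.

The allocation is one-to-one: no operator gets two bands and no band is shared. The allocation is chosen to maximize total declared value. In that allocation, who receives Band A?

Solara receives Band A.

Optimal: Pulse→Band G ($912M), PeakComm→Band B ($767M), OrbitCom→Band E ($615M), Solara→Band A ($670M), AzureWave→Band C ($958M) — total 912+767+615+670+958 = $3922M.
Max-entry greedy (repeatedly take the single best remaining cell) gives $3665M, worse by 257.
Checked against all permutations: $3922M is optimal.
Solara's own top band is Band E ($774M), but forcing Solara→Band E and reassigning the rest optimally gives only $3811M — worse by 111.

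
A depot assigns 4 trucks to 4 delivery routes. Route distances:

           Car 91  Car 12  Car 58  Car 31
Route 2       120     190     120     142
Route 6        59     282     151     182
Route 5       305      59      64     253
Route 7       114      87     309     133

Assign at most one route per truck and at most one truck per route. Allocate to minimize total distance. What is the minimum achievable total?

Minimum total: 352 km

Optimal: Car 91→Route 6 (59 km), Car 12→Route 7 (87 km), Car 58→Route 5 (64 km), Car 31→Route 2 (142 km) — total 59+87+64+142 = 352 km.
Column-greedy (each route in turn goes to its cheapest remaining truck) gives 463 km, worse by 111.
No other one-to-one assignment undercuts 352 km.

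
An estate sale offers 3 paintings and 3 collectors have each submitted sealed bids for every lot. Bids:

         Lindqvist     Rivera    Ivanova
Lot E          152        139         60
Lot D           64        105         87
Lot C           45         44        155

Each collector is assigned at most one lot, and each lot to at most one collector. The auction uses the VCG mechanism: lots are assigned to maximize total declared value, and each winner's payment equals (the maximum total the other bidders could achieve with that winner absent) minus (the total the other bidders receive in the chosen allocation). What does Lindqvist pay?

Lindqvist pays $34.

Efficient allocation: Lindqvist→Lot E ($152), Rivera→Lot D ($105), Ivanova→Lot C ($155); total welfare W = $412.
Lindqvist receives Lot E at value $152, so the others get W − 152 = $260.
Without Lindqvist: best allocation of the remaining 2 bidders over all 3 lots is Rivera→Lot E ($139), Ivanova→Lot C ($155), total $294.
VCG payment = (others' best without Lindqvist) − (others' welfare with Lindqvist) = 294 − 260 = $34.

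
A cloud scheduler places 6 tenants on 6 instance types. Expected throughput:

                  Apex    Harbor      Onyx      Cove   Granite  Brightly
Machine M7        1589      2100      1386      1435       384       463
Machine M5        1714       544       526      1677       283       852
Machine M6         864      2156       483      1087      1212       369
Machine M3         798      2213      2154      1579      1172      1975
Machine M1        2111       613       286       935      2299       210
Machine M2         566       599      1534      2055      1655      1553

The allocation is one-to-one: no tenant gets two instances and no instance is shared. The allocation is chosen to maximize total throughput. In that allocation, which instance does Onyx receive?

This is the linear assignment problem.
Optimal: Apex→Machine M5 (1714 ops/s), Harbor→Machine M6 (2156 ops/s), Onyx→Machine M7 (1386 ops/s), Cove→Machine M2 (2055 ops/s), Granite→Machine M1 (2299 ops/s), Brightly→Machine M3 (1975 ops/s) — total 1714+2156+1386+2055+2299+1975 = 11585 ops/s.
Max-entry greedy (repeatedly take the single best remaining cell) gives 10036 ops/s, worse by 1549.
Onyx's own top instance is Machine M3 (2154 ops/s), but forcing Onyx→Machine M3 and reassigning the rest optimally gives only 11428 ops/s — worse by 157.

Onyx receives Machine M7.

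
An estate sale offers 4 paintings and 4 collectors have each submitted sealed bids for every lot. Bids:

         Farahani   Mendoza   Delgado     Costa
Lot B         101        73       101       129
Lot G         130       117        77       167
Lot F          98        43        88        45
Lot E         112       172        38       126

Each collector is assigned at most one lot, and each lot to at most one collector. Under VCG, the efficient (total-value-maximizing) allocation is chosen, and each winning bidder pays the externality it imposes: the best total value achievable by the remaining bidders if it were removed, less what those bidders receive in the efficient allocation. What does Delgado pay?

Delgado pays $3.

Efficient allocation: Farahani→Lot F ($98), Mendoza→Lot E ($172), Delgado→Lot B ($101), Costa→Lot G ($167); total welfare W = $538.
Delgado receives Lot B at value $101, so the others get W − 101 = $437.
Without Delgado: best allocation of the remaining 3 bidders over all 4 lots is Farahani→Lot B ($101), Mendoza→Lot E ($172), Costa→Lot G ($167), total $440.
VCG payment = (others' best without Delgado) − (others' welfare with Delgado) = 440 − 437 = $3.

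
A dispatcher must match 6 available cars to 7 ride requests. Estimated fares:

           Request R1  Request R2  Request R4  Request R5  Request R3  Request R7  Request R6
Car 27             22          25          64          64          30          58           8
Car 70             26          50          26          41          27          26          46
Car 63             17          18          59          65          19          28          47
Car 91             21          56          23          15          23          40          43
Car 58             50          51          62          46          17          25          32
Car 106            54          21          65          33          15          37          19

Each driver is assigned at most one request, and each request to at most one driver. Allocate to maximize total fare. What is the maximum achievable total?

Treat this as an assignment problem: match each driver to one request.
Optimal: Car 27→Request R7 ($58), Car 70→Request R6 ($46), Car 63→Request R5 ($65), Car 91→Request R2 ($56), Car 58→Request R4 ($62), Car 106→Request R1 ($54) — total 58+46+65+56+62+54 = $341.
Column-greedy (each request in turn goes to its best remaining driver) gives $291, worse by 50.
Swapping Car 27↔Car 91 (Car 27→Request R2 $25, Car 91→Request R7 $40) loses 49.
No other one-to-one assignment exceeds $341.

Max total: $341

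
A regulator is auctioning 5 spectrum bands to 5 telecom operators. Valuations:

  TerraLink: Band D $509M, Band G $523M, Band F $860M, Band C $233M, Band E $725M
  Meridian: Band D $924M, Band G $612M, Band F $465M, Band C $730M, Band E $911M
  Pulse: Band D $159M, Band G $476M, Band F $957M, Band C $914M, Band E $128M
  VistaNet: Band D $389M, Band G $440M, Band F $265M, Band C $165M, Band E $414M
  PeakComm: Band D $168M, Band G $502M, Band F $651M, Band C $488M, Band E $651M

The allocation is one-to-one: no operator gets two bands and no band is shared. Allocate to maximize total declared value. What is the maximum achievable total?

Treat this as an assignment problem: match each operator to one band.
Optimal: TerraLink→Band F ($860M), Meridian→Band D ($924M), Pulse→Band C ($914M), VistaNet→Band G ($440M), PeakComm→Band E ($651M) — total 860+924+914+440+651 = $3789M.
Column-greedy (each band in turn goes to its best remaining operator) gives $3306M, worse by 483.

Maximum total: $3789M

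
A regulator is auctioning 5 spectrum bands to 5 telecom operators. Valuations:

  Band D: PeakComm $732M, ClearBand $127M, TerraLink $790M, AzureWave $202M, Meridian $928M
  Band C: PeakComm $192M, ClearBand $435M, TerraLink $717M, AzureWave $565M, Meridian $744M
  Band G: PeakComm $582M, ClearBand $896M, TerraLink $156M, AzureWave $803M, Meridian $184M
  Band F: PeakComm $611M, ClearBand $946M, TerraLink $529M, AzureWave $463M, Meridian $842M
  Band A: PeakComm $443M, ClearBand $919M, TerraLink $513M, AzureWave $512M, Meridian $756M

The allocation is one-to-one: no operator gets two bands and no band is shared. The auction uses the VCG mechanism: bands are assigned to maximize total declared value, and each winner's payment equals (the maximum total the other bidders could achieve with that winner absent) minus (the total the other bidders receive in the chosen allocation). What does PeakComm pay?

PeakComm pays $113M.

Efficient allocation: PeakComm→Band D ($732M), ClearBand→Band A ($919M), TerraLink→Band C ($717M), AzureWave→Band G ($803M), Meridian→Band F ($842M); total welfare W = $4013M.
PeakComm receives Band D at value $732M, so the others get W − 732 = $3281M.
Without PeakComm: best allocation of the remaining 4 bidders over all 5 bands is ClearBand→Band F ($946M), TerraLink→Band C ($717M), AzureWave→Band G ($803M), Meridian→Band D ($928M), total $3394M.
VCG payment = (others' best without PeakComm) − (others' welfare with PeakComm) = 3394 − 3281 = $113M.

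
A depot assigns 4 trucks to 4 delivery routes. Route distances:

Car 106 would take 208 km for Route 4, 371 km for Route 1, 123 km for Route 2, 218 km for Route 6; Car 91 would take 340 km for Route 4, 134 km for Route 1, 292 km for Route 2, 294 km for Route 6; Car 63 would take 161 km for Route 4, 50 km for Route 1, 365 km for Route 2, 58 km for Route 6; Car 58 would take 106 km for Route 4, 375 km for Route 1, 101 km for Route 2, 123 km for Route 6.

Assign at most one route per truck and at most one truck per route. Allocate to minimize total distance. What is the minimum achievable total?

Minimum total: 421 km

Optimal: Car 106→Route 2 (123 km), Car 91→Route 1 (134 km), Car 63→Route 6 (58 km), Car 58→Route 4 (106 km) — total 123+134+58+106 = 421 km.
Column-greedy (each route in turn goes to its cheapest remaining truck) gives 573 km, worse by 152.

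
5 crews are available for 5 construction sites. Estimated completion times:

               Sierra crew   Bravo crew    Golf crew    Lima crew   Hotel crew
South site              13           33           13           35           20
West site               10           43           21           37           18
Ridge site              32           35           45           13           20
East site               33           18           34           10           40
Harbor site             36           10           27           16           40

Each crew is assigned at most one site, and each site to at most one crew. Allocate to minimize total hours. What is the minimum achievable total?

Optimal: Sierra crew→West site (10 hours), Bravo crew→Harbor site (10 hours), Golf crew→South site (13 hours), Lima crew→East site (10 hours), Hotel crew→Ridge site (20 hours) — total 10+10+13+10+20 = 63 hours.
Swapping Bravo crew↔Sierra crew (Bravo crew→West site 43 hours, Sierra crew→Harbor site 36 hours) adds 59.
Checked against all permutations: 63 hours is optimal.

Minimum total: 63 hours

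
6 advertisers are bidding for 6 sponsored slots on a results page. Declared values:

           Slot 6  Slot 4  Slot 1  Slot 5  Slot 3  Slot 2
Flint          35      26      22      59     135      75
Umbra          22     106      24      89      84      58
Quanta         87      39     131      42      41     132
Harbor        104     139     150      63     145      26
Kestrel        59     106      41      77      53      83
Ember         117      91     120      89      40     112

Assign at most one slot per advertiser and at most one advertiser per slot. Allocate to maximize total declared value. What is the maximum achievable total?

Optimal: Flint→Slot 3 ($135), Umbra→Slot 5 ($89), Quanta→Slot 2 ($132), Harbor→Slot 1 ($150), Kestrel→Slot 4 ($106), Ember→Slot 6 ($117) — total 135+89+132+150+106+117 = $729.
Column-greedy (each slot in turn goes to its best remaining advertiser) gives $694, worse by 35.
Next-best assignment: Flint→Slot 3, Umbra→Slot 4, Quanta→Slot 2, Harbor→Slot 1, Kestrel→Slot 5, Ember→Slot 6 = $717.

Max total: $729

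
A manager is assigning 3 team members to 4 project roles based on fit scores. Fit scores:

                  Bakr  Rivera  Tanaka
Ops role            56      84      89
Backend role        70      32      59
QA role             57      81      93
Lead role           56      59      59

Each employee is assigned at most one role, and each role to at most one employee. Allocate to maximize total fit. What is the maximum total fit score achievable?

Maximum total: 247 pts

Optimal: Bakr→Backend role (70 pts), Rivera→Ops role (84 pts), Tanaka→QA role (93 pts) — total 70+84+93 = 247 pts.
Column-greedy (each role in turn goes to its best remaining employee) gives 240 pts, worse by 7.
Next-best assignment: Bakr→Backend role, Rivera→QA role, Tanaka→Ops role = 240 pts.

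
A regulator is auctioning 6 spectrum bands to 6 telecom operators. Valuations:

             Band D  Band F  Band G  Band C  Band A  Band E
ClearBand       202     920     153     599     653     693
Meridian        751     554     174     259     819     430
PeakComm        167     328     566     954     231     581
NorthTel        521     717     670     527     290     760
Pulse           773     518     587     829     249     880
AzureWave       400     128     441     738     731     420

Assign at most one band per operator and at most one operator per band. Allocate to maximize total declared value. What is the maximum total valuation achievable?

Optimal: ClearBand→Band F ($920M), Meridian→Band D ($751M), PeakComm→Band C ($954M), NorthTel→Band G ($670M), Pulse→Band E ($880M), AzureWave→Band A ($731M) — total 920+751+954+670+880+731 = $4906M.
Column-greedy (each band in turn goes to its best remaining operator) gives $4556M, worse by 350.
Next-best assignment: ClearBand→Band F, Meridian→Band D, PeakComm→Band C, NorthTel→Band E, Pulse→Band G, AzureWave→Band A = $4703M.
Swapping AzureWave↔Pulse (AzureWave→Band E $420M, Pulse→Band A $249M) loses 942.
Checked against all permutations: $4906M is optimal.

Maximum total: $4906M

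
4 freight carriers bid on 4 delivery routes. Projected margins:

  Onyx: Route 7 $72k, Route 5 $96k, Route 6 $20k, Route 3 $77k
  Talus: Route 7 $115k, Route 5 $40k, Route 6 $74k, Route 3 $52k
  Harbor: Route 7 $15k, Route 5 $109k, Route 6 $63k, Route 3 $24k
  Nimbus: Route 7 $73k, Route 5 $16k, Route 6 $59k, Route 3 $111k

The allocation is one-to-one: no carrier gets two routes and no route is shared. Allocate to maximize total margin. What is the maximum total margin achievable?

Optimal: Onyx→Route 5 ($96k), Talus→Route 7 ($115k), Harbor→Route 6 ($63k), Nimbus→Route 3 ($111k) — total 96+115+63+111 = $385k.
Column-greedy (each route in turn goes to its best remaining carrier) gives $360k, worse by 25.

Maximum total: $385k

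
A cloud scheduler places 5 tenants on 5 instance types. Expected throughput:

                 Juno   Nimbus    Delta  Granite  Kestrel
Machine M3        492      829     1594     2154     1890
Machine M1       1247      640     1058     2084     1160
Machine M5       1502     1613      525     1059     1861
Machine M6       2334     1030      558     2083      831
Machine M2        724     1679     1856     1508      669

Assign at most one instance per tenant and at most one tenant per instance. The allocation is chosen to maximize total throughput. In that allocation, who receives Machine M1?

Granite receives Machine M1.

Optimal: Juno→Machine M6 (2334 ops/s), Nimbus→Machine M5 (1613 ops/s), Delta→Machine M2 (1856 ops/s), Granite→Machine M1 (2084 ops/s), Kestrel→Machine M3 (1890 ops/s) — total 2334+1613+1856+2084+1890 = 9777 ops/s.
Max-entry greedy (repeatedly take the single best remaining cell) gives 8845 ops/s, worse by 932.
Next-best assignment: Juno→Machine M6, Nimbus→Machine M2, Delta→Machine M3, Granite→Machine M1, Kestrel→Machine M5 = 9552 ops/s.
Checked against all permutations: 9777 ops/s is optimal.
Granite's own top instance is Machine M3 (2154 ops/s), but forcing Granite→Machine M3 and reassigning the rest optimally gives only 9117 ops/s — worse by 660.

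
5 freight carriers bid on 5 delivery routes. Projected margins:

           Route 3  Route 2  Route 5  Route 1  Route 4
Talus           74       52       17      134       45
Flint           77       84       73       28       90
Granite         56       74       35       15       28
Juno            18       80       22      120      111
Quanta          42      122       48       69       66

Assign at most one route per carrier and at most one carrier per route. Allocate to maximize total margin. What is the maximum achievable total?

Maximum total: $496k

This is the linear assignment problem.
Optimal: Talus→Route 1 ($134k), Flint→Route 5 ($73k), Granite→Route 3 ($56k), Juno→Route 4 ($111k), Quanta→Route 2 ($122k) — total 134+73+56+111+122 = $496k.
Checked against all permutations: $496k is optimal.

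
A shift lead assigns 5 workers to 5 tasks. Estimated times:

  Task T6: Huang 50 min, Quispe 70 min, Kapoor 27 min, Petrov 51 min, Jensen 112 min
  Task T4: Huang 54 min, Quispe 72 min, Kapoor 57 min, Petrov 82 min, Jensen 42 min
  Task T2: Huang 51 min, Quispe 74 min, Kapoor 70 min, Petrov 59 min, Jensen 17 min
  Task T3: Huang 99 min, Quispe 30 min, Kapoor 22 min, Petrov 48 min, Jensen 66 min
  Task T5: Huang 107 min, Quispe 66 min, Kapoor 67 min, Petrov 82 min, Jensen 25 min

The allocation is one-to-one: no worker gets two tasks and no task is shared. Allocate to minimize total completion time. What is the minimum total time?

Minimum total: 195 min

Optimal: Huang→Task T4 (54 min), Quispe→Task T3 (30 min), Kapoor→Task T6 (27 min), Petrov→Task T2 (59 min), Jensen→Task T5 (25 min) — total 54+30+27+59+25 = 195 min.
Min-entry greedy (repeatedly take the single cheapest remaining cell) gives 237 min, worse by 42.
Next-best assignment: Huang→Task T4, Quispe→Task T3, Kapoor→Task T6, Petrov→Task T5, Jensen→Task T2 = 210 min.
Swapping Huang↔Petrov (Huang→Task T2 51 min, Petrov→Task T4 82 min) adds 20.
Every other assignment is strictly worse.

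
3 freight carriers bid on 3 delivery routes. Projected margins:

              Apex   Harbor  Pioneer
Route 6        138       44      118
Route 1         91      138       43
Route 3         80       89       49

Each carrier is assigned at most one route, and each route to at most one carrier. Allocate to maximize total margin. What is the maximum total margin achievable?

Max total: $336k

This is a one-to-one assignment (maximum-weight bipartite matching).
Optimal: Apex→Route 3 ($80k), Harbor→Route 1 ($138k), Pioneer→Route 6 ($118k) — total 80+138+118 = $336k.
Swapping Harbor↔Apex (Harbor→Route 3 $89k, Apex→Route 1 $91k) loses 38.
Checked against all permutations: $336k is optimal.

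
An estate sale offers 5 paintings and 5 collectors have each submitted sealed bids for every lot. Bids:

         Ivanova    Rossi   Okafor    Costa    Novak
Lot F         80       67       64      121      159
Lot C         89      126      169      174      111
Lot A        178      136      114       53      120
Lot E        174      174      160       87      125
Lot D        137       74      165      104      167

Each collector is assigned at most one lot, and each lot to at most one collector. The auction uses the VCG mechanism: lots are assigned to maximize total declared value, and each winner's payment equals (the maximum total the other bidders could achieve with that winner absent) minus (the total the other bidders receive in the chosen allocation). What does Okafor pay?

Okafor pays $8.

Efficient allocation: Ivanova→Lot A ($178), Rossi→Lot E ($174), Okafor→Lot D ($165), Costa→Lot C ($174), Novak→Lot F ($159); total welfare W = $850.
Okafor receives Lot D at value $165, so the others get W − 165 = $685.
Without Okafor: best allocation of the remaining 4 bidders over all 5 lots is Ivanova→Lot A ($178), Rossi→Lot E ($174), Costa→Lot C ($174), Novak→Lot D ($167), total $693.
VCG payment = (others' best without Okafor) − (others' welfare with Okafor) = 693 − 685 = $8.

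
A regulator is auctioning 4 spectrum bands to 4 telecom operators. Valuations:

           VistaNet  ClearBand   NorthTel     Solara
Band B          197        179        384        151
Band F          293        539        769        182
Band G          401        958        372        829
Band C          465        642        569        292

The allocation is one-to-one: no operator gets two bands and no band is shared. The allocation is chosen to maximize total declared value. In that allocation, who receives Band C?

Optimal: VistaNet→Band B ($197M), ClearBand→Band C ($642M), NorthTel→Band F ($769M), Solara→Band G ($829M) — total 197+642+769+829 = $2437M.
Row-greedy (each operator in turn takes its best remaining band) gives $2343M, worse by 94.
No other one-to-one assignment exceeds $2437M.
ClearBand's own top band is Band G ($958M), but forcing ClearBand→Band G and reassigning the rest optimally gives only $2343M — worse by 94.

ClearBand receives Band C.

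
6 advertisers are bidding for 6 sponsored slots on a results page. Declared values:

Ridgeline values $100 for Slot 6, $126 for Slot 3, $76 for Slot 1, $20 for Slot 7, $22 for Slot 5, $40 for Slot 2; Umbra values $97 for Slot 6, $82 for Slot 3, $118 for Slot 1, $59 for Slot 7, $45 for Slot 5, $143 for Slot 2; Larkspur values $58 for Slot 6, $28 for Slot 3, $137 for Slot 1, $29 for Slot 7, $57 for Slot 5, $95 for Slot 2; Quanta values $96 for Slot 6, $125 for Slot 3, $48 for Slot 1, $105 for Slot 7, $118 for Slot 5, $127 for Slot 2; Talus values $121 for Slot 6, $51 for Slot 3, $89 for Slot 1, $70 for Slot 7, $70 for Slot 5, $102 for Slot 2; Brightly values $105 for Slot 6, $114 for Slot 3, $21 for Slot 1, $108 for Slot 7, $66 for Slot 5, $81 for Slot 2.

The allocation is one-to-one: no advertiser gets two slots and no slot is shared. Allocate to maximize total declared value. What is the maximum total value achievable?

Optimal: Ridgeline→Slot 3 ($126), Umbra→Slot 2 ($143), Larkspur→Slot 1 ($137), Quanta→Slot 5 ($118), Talus→Slot 6 ($121), Brightly→Slot 7 ($108) — total 126+143+137+118+121+108 = $753.
Next-best assignment: Ridgeline→Slot 3, Umbra→Slot 2, Larkspur→Slot 1, Quanta→Slot 5, Talus→Slot 7, Brightly→Slot 6 = $699.
Checked against all permutations: $753 is optimal.

Maximum total: $753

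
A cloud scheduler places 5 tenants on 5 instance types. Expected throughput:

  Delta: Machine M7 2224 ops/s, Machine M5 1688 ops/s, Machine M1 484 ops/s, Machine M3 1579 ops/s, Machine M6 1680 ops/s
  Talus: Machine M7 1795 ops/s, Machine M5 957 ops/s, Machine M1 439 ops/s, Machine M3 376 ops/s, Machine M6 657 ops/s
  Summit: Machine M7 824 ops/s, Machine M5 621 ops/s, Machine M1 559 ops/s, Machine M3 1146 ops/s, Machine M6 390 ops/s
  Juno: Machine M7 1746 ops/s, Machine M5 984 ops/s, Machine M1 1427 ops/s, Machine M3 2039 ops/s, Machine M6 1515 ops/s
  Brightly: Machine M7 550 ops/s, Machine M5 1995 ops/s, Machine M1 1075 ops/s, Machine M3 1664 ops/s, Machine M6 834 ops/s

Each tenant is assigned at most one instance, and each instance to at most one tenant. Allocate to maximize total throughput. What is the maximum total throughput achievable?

This is a one-to-one assignment (maximum-weight bipartite matching).
Optimal: Delta→Machine M6 (1680 ops/s), Talus→Machine M7 (1795 ops/s), Summit→Machine M1 (559 ops/s), Juno→Machine M3 (2039 ops/s), Brightly→Machine M5 (1995 ops/s) — total 1680+1795+559+2039+1995 = 8068 ops/s.
Column-greedy (each instance in turn goes to its best remaining tenant) gives 7449 ops/s, worse by 619.
Next-best assignment: Delta→Machine M6, Talus→Machine M7, Summit→Machine M3, Juno→Machine M1, Brightly→Machine M5 = 8043 ops/s.
Swapping Brightly↔Talus (Brightly→Machine M7 550 ops/s, Talus→Machine M5 957 ops/s) loses 2283.

Maximum total: 8068 ops/s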